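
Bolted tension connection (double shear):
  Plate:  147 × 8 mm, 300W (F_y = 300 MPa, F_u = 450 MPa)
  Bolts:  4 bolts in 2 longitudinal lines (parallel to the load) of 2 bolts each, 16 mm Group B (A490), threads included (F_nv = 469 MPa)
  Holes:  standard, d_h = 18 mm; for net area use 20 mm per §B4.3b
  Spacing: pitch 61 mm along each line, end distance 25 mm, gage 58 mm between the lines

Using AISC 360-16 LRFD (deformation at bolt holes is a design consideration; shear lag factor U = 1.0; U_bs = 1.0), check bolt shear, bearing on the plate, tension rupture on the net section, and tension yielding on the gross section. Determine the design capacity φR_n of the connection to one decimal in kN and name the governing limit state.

288.9 kN (net-section rupture governs)

Bolt shear: A_b = π(16)²/4 = 201.06 mm². φR_n = 0.75 × 469 × 201.06 × 4 × 2 = 565.8 kN.
Bearing (8 mm plate, F_u = 450 MPa): end bolts L_c = 25 − 18/2 = 16, R_n = min(1.2×16×8×450, 2.4×16×8×450) = 69.12 kN/bolt; interior L_c = 61 − 18 = 43, R_n = 138.24 kN/bolt. φR_n = 0.75 × (2×69.12 + 2×138.24) = 311.0 kN.
Tension rupture (net): A_n = (147 − 2×20)×8 = 856 mm² (U = 1.0, A_e = A_n). φR_n = 0.75 × 450 × 856 = 288.9 kN.
Tension yield (gross): A_g = 147×8 = 1176 mm². φR_n = 0.90 × 300 × 1176 = 317.5 kN.
Governing: min(565.8, 311.0, 288.9, 317.5) = 288.9 kN → net-section rupture.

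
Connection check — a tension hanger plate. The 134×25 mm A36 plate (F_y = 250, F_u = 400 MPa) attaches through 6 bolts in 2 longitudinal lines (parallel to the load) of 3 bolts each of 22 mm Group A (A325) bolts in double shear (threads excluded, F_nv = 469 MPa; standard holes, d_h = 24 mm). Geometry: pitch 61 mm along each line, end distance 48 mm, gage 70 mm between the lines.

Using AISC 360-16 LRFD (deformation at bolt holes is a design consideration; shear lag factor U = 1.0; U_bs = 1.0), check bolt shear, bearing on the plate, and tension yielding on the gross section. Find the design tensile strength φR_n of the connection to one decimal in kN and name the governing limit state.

Bolt shear: A_b = π(22)²/4 = 380.13 mm². φR_n = 0.75 × 469 × 380.13 × 6 × 2 = 1604.5 kN.
Bearing (25 mm plate, F_u = 400 MPa): end bolts L_c = 48 − 24/2 = 36, R_n = min(1.2×36×25×400, 2.4×22×25×400) = 432 kN/bolt; interior L_c = 61 − 24 = 37, R_n = 444 kN/bolt. φR_n = 0.75 × (2×432 + 4×444) = 1980.0 kN.
Tension yield (gross): A_g = 134×25 = 3350 mm². φR_n = 0.90 × 250 × 3350 = 753.8 kN.
Governing: min(1604.5, 1980.0, 753.8) = 753.8 kN → gross-section yield.

753.8 kN (gross-section yield governs)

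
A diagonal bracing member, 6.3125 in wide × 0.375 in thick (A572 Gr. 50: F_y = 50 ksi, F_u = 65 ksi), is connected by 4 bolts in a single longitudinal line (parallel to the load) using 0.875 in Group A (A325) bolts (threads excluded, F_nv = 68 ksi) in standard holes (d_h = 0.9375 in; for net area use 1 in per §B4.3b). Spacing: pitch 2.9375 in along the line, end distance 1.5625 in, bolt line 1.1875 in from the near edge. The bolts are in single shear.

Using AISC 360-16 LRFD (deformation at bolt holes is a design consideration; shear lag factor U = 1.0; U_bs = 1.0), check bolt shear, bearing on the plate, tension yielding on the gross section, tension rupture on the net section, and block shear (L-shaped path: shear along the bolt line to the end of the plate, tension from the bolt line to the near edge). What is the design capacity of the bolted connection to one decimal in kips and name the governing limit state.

Bolt shear: A_b = π(0.875)²/4 = 0.60132 in². φR_n = 0.75 × 68 × 0.60132 × 4 × 1 = 122.7 kips.
Bearing (0.375 in plate, F_u = 65 ksi): end bolts L_c = 1.5625 − 0.9375/2 = 1.09375, R_n = min(1.2×1.09375×0.375×65, 2.4×0.875×0.375×65) = 31.992 kips/bolt; interior L_c = 2.9375 − 0.9375 = 2, R_n = 51.188 kips/bolt. φR_n = 0.75 × (1×31.992 + 3×51.188) = 139.2 kips.
Tension yield (gross): A_g = 6.3125×0.375 = 2.3672 in². φR_n = 0.90 × 50 × 2.3672 = 106.5 kips.
Tension rupture (net): A_n = (6.3125 − 1×1)×0.375 = 1.9922 in² (U = 1.0, A_e = A_n). φR_n = 0.75 × 65 × 1.9922 = 97.1 kips.
Block shear: shear path 1×[1.5625+3×2.9375] = 1×10.375 in, A_gv = 3.8906, A_nv = 1×(10.375 − 3.5×1)×0.375 = 2.5781 in²; tension to near edge: (1.1875 − 0.5×1)×0.375 = 0.25781 in². R_n = min(0.6×65×2.5781, 0.6×50×3.8906) + 1.0×65×0.25781 = min(100.55, 116.72) + 16.758 = 117.31 kips. φR_n = 0.75 × 117.31 = 88.0 kips.
Governing: min(122.7, 139.2, 106.5, 97.1, 88.0) = 88.0 kips → block shear.

88.0 kips (block shear governs)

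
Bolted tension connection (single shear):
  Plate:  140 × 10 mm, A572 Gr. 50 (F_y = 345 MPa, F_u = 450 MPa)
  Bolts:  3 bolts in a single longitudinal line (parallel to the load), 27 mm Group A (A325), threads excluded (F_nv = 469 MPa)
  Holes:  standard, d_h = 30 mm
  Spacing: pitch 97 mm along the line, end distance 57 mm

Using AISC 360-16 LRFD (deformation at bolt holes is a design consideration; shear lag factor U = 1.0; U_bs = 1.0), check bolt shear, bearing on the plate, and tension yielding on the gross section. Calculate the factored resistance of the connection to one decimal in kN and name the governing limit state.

434.7 kN (gross-section yield governs)

Bolt shear: A_b = π(27)²/4 = 572.56 mm². φR_n = 0.75 × 469 × 572.56 × 3 × 1 = 604.2 kN.
Bearing (10 mm plate, F_u = 450 MPa): end bolts L_c = 57 − 30/2 = 42, R_n = min(1.2×42×10×450, 2.4×27×10×450) = 226.8 kN/bolt; interior L_c = 97 − 30 = 67, R_n = 291.6 kN/bolt. φR_n = 0.75 × (1×226.8 + 2×291.6) = 607.5 kN.
Tension yield (gross): A_g = 140×10 = 1400 mm². φR_n = 0.90 × 345 × 1400 = 434.7 kN.
Governing: min(604.2, 607.5, 434.7) = 434.7 kN → gross-section yield.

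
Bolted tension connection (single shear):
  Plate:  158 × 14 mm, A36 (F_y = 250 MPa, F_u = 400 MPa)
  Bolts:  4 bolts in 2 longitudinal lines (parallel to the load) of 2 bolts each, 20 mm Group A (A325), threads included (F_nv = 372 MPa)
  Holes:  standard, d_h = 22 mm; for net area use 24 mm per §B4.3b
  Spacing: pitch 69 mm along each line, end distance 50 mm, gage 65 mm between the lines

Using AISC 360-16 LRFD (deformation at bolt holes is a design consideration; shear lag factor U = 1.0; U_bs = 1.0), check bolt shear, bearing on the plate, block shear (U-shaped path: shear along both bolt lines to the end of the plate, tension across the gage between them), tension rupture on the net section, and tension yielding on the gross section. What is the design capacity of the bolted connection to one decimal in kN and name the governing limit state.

Bolt shear: A_b = π(20)²/4 = 314.16 mm². φR_n = 0.75 × 372 × 314.16 × 4 × 1 = 350.6 kN.
Bearing (14 mm plate, F_u = 400 MPa): end bolts L_c = 50 − 22/2 = 39, R_n = min(1.2×39×14×400, 2.4×20×14×400) = 262.08 kN/bolt; interior L_c = 69 − 22 = 47, R_n = 268.8 kN/bolt. φR_n = 0.75 × (2×262.08 + 2×268.8) = 796.3 kN.
Block shear: shear path 2×[50+1×69] = 2×119 mm, A_gv = 3332, A_nv = 2×(119 − 1.5×24)×14 = 2324 mm²; tension across gage: (65 − 1×24)×14 = 574 mm². R_n = min(0.6×400×2324, 0.6×250×3332) + 1.0×400×574 = min(557.76, 499.8) + 229.6 = 729.4 kN. φR_n = 0.75 × 729.4 = 547.1 kN.
Tension rupture (net): A_n = (158 − 2×24)×14 = 1540 mm² (U = 1.0, A_e = A_n). φR_n = 0.75 × 400 × 1540 = 462.0 kN.
Tension yield (gross): A_g = 158×14 = 2212 mm². φR_n = 0.90 × 250 × 2212 = 497.7 kN.
Governing: min(350.6, 796.3, 547.1, 462.0, 497.7) = 350.6 kN → bolt shear.

350.6 kN (bolt shear governs)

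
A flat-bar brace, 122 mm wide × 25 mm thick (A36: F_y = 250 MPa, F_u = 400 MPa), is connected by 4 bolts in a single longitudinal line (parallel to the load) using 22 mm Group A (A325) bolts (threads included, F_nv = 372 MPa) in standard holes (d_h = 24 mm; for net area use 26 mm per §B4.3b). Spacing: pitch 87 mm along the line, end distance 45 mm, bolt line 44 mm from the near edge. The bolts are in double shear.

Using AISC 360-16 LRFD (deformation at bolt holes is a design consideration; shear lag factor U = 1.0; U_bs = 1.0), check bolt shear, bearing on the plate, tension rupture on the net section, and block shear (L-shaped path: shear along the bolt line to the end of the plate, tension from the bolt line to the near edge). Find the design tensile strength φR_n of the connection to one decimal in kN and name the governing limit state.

720.0 kN (net-section rupture governs)

Bolt shear: A_b = π(22)²/4 = 380.13 mm². φR_n = 0.75 × 372 × 380.13 × 4 × 2 = 848.5 kN.
Bearing (25 mm plate, F_u = 400 MPa): end bolts L_c = 45 − 24/2 = 33, R_n = min(1.2×33×25×400, 2.4×22×25×400) = 396 kN/bolt; interior L_c = 87 − 24 = 63, R_n = 528 kN/bolt. φR_n = 0.75 × (1×396 + 3×528) = 1485.0 kN.
Tension rupture (net): A_n = (122 − 1×26)×25 = 2400 mm² (U = 1.0, A_e = A_n). φR_n = 0.75 × 400 × 2400 = 720.0 kN.
Block shear: shear path 1×[45+3×87] = 1×306 mm, A_gv = 7650, A_nv = 1×(306 − 3.5×26)×25 = 5375 mm²; tension to near edge: (44 − 0.5×26)×25 = 775 mm². R_n = min(0.6×400×5375, 0.6×250×7650) + 1.0×400×775 = min(1290, 1147.5) + 310 = 1457.5 kN. φR_n = 0.75 × 1457.5 = 1093.1 kN.
Governing: min(848.5, 1485.0, 720.0, 1093.1) = 720.0 kN → net-section rupture.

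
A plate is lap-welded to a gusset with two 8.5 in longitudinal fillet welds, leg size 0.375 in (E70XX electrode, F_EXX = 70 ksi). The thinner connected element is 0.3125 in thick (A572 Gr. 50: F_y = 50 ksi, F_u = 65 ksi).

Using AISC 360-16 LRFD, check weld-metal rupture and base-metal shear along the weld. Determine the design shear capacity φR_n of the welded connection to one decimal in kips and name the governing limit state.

142.0 kips (weld metal governs)

Weld metal: throat = 0.707×0.375 = 0.26513 in, L = 2×8.5 = 17 in. φR_n = 0.75 × 0.6 × 70 × 0.26513 × 17 = 142.0 kips.
Base metal shear (0.3125 in plate): yield φR_n = 1.0×0.6×50×0.3125×17 = 159.4 kips; rupture φR_n = 0.75×0.6×65×0.3125×17 = 155.4 kips; take 155.4 kips (rupture).
Governing: min(142.0, 155.4) = 142.0 kips → weld metal.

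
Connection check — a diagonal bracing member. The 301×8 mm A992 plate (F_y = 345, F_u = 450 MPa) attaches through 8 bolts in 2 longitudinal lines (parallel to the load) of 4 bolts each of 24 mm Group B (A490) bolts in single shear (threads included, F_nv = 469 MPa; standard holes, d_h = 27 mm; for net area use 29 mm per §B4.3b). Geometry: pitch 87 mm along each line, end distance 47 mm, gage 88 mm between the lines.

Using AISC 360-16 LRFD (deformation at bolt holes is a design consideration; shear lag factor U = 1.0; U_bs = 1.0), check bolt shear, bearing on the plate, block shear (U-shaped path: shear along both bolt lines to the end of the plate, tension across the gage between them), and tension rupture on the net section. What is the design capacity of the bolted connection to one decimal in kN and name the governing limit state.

656.1 kN (net-section rupture governs)

Bolt shear: A_b = π(24)²/4 = 452.39 mm². φR_n = 0.75 × 469 × 452.39 × 8 × 1 = 1273.0 kN.
Bearing (8 mm plate, F_u = 450 MPa): end bolts L_c = 47 − 27/2 = 33.5, R_n = min(1.2×33.5×8×450, 2.4×24×8×450) = 144.72 kN/bolt; interior L_c = 87 − 27 = 60, R_n = 207.36 kN/bolt. φR_n = 0.75 × (2×144.72 + 6×207.36) = 1150.2 kN.
Block shear: shear path 2×[47+3×87] = 2×308 mm, A_gv = 4928, A_nv = 2×(308 − 3.5×29)×8 = 3304 mm²; tension across gage: (88 − 1×29)×8 = 472 mm². R_n = min(0.6×450×3304, 0.6×345×4928) + 1.0×450×472 = min(892.08, 1020.1) + 212.4 = 1104.5 kN. φR_n = 0.75 × 1104.5 = 828.4 kN.
Tension rupture (net): A_n = (301 − 2×29)×8 = 1944 mm² (U = 1.0, A_e = A_n). φR_n = 0.75 × 450 × 1944 = 656.1 kN.
Governing: min(1273.0, 1150.2, 828.4, 656.1) = 656.1 kN → net-section rupture.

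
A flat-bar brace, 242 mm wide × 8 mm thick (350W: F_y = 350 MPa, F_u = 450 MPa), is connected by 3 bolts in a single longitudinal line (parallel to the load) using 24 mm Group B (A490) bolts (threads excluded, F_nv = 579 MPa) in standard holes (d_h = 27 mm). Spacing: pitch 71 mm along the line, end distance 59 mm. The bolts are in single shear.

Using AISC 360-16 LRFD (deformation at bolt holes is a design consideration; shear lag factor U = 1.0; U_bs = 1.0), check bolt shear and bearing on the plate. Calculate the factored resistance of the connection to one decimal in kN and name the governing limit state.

432.5 kN (bearing governs)

Bolt shear: A_b = π(24)²/4 = 452.39 mm². φR_n = 0.75 × 579 × 452.39 × 3 × 1 = 589.4 kN.
Bearing (8 mm plate, F_u = 450 MPa): end bolts L_c = 59 − 27/2 = 45.5, R_n = min(1.2×45.5×8×450, 2.4×24×8×450) = 196.56 kN/bolt; interior L_c = 71 − 27 = 44, R_n = 190.08 kN/bolt. φR_n = 0.75 × (1×196.56 + 2×190.08) = 432.5 kN.
Governing: min(589.4, 432.5) = 432.5 kN → bearing.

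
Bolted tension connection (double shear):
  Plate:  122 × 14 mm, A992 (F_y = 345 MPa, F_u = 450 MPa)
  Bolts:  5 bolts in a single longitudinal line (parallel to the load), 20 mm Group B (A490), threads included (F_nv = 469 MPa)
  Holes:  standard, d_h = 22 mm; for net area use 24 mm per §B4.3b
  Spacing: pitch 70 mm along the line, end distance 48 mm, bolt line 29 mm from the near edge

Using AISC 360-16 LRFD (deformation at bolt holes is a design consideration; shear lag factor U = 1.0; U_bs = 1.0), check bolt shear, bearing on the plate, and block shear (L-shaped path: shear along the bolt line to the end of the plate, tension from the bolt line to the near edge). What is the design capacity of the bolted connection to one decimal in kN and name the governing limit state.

704.0 kN (block shear governs)

Bolt shear: A_b = π(20)²/4 = 314.16 mm². φR_n = 0.75 × 469 × 314.16 × 5 × 2 = 1105.1 kN.
Bearing (14 mm plate, F_u = 450 MPa): end bolts L_c = 48 − 22/2 = 37, R_n = min(1.2×37×14×450, 2.4×20×14×450) = 279.72 kN/bolt; interior L_c = 70 − 22 = 48, R_n = 302.4 kN/bolt. φR_n = 0.75 × (1×279.72 + 4×302.4) = 1117.0 kN.
Block shear: shear path 1×[48+4×70] = 1×328 mm, A_gv = 4592, A_nv = 1×(328 − 4.5×24)×14 = 3080 mm²; tension to near edge: (29 − 0.5×24)×14 = 238 mm². R_n = min(0.6×450×3080, 0.6×345×4592) + 1.0×450×238 = min(831.6, 950.54) + 107.1 = 938.7 kN. φR_n = 0.75 × 938.7 = 704.0 kN.
Governing: min(1105.1, 1117.0, 704.0) = 704.0 kN → block shear.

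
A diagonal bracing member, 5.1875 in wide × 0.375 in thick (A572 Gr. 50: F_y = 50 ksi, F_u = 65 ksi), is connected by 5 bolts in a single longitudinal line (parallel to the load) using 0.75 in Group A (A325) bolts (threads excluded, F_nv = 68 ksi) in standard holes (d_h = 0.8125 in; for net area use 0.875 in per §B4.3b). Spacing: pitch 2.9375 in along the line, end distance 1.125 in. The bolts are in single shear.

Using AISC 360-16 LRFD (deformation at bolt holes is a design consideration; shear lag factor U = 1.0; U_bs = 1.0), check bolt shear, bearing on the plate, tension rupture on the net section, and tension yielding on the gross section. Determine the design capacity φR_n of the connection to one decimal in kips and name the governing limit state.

78.8 kips (net-section rupture governs)

Bolt shear: A_b = π(0.75)²/4 = 0.44179 in². φR_n = 0.75 × 68 × 0.44179 × 5 × 1 = 112.7 kips.
Bearing (0.375 in plate, F_u = 65 ksi): end bolts L_c = 1.125 − 0.8125/2 = 0.71875, R_n = min(1.2×0.71875×0.375×65, 2.4×0.75×0.375×65) = 21.023 kips/bolt; interior L_c = 2.9375 − 0.8125 = 2.125, R_n = 43.875 kips/bolt. φR_n = 0.75 × (1×21.023 + 4×43.875) = 147.4 kips.
Tension rupture (net): A_n = (5.1875 − 1×0.875)×0.375 = 1.6172 in² (U = 1.0, A_e = A_n). φR_n = 0.75 × 65 × 1.6172 = 78.8 kips.
Tension yield (gross): A_g = 5.1875×0.375 = 1.9453 in². φR_n = 0.90 × 50 × 1.9453 = 87.5 kips.
Governing: min(112.7, 147.4, 78.8, 87.5) = 78.8 kips → net-section rupture.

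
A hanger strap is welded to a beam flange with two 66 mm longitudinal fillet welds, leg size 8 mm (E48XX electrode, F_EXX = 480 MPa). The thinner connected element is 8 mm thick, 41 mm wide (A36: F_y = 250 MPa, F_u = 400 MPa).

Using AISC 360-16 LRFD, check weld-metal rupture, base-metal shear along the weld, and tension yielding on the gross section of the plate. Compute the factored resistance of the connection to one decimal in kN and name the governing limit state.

Weld metal: throat = 0.707×8 = 5.656 mm, L = 2×66 = 132 mm. φR_n = 0.75 × 0.6 × 480 × 5.656 × 132 = 161.3 kN.
Base metal shear (8 mm plate): yield φR_n = 1.0×0.6×250×8×132 = 158.4 kN; rupture φR_n = 0.75×0.6×400×8×132 = 190.1 kN; take 158.4 kN (yield).
Tension yield (gross): A_g = 41×8 = 328 mm². φR_n = 0.90 × 250 × 328 = 73.8 kN.
Governing: min(161.3, 158.4, 73.8) = 73.8 kN → gross-section yield.

73.8 kN (gross-section yield governs)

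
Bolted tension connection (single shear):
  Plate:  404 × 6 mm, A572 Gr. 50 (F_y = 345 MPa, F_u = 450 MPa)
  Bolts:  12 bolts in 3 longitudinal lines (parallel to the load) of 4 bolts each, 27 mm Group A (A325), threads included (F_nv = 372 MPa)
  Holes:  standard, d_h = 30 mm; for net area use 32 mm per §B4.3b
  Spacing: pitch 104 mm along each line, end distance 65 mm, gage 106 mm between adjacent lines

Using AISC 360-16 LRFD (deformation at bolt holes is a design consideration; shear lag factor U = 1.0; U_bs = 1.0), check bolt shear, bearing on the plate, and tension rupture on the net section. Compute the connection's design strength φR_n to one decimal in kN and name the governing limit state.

Bolt shear: A_b = π(27)²/4 = 572.56 mm². φR_n = 0.75 × 372 × 572.56 × 12 × 1 = 1916.9 kN.
Bearing (6 mm plate, F_u = 450 MPa): end bolts L_c = 65 − 30/2 = 50, R_n = min(1.2×50×6×450, 2.4×27×6×450) = 162 kN/bolt; interior L_c = 104 − 30 = 74, R_n = 174.96 kN/bolt. φR_n = 0.75 × (3×162 + 9×174.96) = 1545.5 kN.
Tension rupture (net): A_n = (404 − 3×32)×6 = 1848 mm² (U = 1.0, A_e = A_n). φR_n = 0.75 × 450 × 1848 = 623.7 kN.
Governing: min(1916.9, 1545.5, 623.7) = 623.7 kN → net-section rupture.

623.7 kN (net-section rupture governs)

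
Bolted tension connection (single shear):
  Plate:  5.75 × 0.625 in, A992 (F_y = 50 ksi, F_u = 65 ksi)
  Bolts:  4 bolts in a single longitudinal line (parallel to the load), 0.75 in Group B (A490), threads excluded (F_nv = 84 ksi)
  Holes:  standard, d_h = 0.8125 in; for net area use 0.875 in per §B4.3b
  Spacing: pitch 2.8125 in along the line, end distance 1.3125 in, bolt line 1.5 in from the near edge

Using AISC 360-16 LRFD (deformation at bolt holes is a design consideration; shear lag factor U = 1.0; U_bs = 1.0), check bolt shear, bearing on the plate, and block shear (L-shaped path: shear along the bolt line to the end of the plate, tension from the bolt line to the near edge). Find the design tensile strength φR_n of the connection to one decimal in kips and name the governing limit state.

111.3 kips (bolt shear governs)

Bolt shear: A_b = π(0.75)²/4 = 0.44179 in². φR_n = 0.75 × 84 × 0.44179 × 4 × 1 = 111.3 kips.
Bearing (0.625 in plate, F_u = 65 ksi): end bolts L_c = 1.3125 − 0.8125/2 = 0.90625, R_n = min(1.2×0.90625×0.625×65, 2.4×0.75×0.625×65) = 44.18 kips/bolt; interior L_c = 2.8125 − 0.8125 = 2, R_n = 73.125 kips/bolt. φR_n = 0.75 × (1×44.18 + 3×73.125) = 197.7 kips.
Block shear: shear path 1×[1.3125+3×2.8125] = 1×9.75 in, A_gv = 6.0938, A_nv = 1×(9.75 − 3.5×0.875)×0.625 = 4.1797 in²; tension to near edge: (1.5 − 0.5×0.875)×0.625 = 0.66406 in². R_n = min(0.6×65×4.1797, 0.6×50×6.0938) + 1.0×65×0.66406 = min(163.01, 182.81) + 43.164 = 206.17 kips. φR_n = 0.75 × 206.17 = 154.6 kips.
Governing: min(111.3, 197.7, 154.6) = 111.3 kips → bolt shear.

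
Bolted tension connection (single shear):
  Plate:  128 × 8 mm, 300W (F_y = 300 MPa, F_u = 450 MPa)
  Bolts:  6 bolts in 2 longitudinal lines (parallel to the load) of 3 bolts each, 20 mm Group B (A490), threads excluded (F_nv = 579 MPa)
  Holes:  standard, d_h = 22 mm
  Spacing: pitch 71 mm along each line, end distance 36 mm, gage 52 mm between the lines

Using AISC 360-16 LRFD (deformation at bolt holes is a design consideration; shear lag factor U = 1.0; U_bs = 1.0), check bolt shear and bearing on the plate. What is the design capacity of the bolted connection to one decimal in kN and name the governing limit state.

Bolt shear: A_b = π(20)²/4 = 314.16 mm². φR_n = 0.75 × 579 × 314.16 × 6 × 1 = 818.5 kN.
Bearing (8 mm plate, F_u = 450 MPa): end bolts L_c = 36 − 22/2 = 25, R_n = min(1.2×25×8×450, 2.4×20×8×450) = 108 kN/bolt; interior L_c = 71 − 22 = 49, R_n = 172.8 kN/bolt. φR_n = 0.75 × (2×108 + 4×172.8) = 680.4 kN.
Governing: min(818.5, 680.4) = 680.4 kN → bearing.

680.4 kN (bearing governs)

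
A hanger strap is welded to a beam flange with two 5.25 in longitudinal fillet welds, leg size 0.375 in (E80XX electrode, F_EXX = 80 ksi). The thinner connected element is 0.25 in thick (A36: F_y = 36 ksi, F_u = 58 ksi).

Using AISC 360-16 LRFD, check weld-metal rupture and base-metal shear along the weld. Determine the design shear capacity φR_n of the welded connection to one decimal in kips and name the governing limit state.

Weld metal: throat = 0.707×0.375 = 0.26513 in, L = 2×5.25 = 10.5 in. φR_n = 0.75 × 0.6 × 80 × 0.26513 × 10.5 = 100.2 kips.
Base metal shear (0.25 in plate): yield φR_n = 1.0×0.6×36×0.25×10.5 = 56.7 kips; rupture φR_n = 0.75×0.6×58×0.25×10.5 = 68.5 kips; take 56.7 kips (yield).
Governing: min(100.2, 56.7) = 56.7 kips → base-metal shear.

56.7 kips (base-metal shear governs)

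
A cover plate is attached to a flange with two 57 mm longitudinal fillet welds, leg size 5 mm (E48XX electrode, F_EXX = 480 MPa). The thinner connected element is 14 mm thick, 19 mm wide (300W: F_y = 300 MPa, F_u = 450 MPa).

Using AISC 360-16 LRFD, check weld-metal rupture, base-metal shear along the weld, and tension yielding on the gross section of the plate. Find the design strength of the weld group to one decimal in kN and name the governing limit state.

71.8 kN (gross-section yield governs)

Weld metal: throat = 0.707×5 = 3.535 mm, L = 2×57 = 114 mm. φR_n = 0.75 × 0.6 × 480 × 3.535 × 114 = 87.0 kN.
Base metal shear (14 mm plate): yield φR_n = 1.0×0.6×300×14×114 = 287.3 kN; rupture φR_n = 0.75×0.6×450×14×114 = 323.2 kN; take 287.3 kN (yield).
Tension yield (gross): A_g = 19×14 = 266 mm². φR_n = 0.90 × 300 × 266 = 71.8 kN.
Governing: min(87.0, 287.3, 71.8) = 71.8 kN → gross-section yield.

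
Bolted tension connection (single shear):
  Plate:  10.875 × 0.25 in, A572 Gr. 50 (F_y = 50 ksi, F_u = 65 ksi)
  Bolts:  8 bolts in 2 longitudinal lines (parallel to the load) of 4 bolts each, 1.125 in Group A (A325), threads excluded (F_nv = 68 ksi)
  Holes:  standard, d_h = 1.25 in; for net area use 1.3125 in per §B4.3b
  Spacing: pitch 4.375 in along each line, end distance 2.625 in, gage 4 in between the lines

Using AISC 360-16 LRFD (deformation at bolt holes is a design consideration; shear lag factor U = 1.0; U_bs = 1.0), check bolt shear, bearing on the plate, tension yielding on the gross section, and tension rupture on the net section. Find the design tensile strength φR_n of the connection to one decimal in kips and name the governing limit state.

Bolt shear: A_b = π(1.125)²/4 = 0.99402 in². φR_n = 0.75 × 68 × 0.99402 × 8 × 1 = 405.6 kips.
Bearing (0.25 in plate, F_u = 65 ksi): end bolts L_c = 2.625 − 1.25/2 = 2, R_n = min(1.2×2×0.25×65, 2.4×1.125×0.25×65) = 39 kips/bolt; interior L_c = 4.375 − 1.25 = 3.125, R_n = 43.875 kips/bolt. φR_n = 0.75 × (2×39 + 6×43.875) = 255.9 kips.
Tension yield (gross): A_g = 10.875×0.25 = 2.7188 in². φR_n = 0.90 × 50 × 2.7188 = 122.3 kips.
Tension rupture (net): A_n = (10.875 − 2×1.3125)×0.25 = 2.0625 in² (U = 1.0, A_e = A_n). φR_n = 0.75 × 65 × 2.0625 = 100.5 kips.
Governing: min(405.6, 255.9, 122.3, 100.5) = 100.5 kips → net-section rupture.

100.5 kips (net-section rupture governs)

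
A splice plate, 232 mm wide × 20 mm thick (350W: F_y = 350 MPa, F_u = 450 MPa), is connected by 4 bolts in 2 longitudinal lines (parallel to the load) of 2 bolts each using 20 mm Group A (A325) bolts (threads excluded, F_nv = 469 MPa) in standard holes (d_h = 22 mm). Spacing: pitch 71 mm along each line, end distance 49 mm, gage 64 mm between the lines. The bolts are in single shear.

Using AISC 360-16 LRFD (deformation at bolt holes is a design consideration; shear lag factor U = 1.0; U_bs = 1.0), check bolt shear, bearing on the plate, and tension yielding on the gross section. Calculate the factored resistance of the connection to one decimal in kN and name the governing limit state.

442.0 kN (bolt shear governs)

Bolt shear: A_b = π(20)²/4 = 314.16 mm². φR_n = 0.75 × 469 × 314.16 × 4 × 1 = 442.0 kN.
Bearing (20 mm plate, F_u = 450 MPa): end bolts L_c = 49 − 22/2 = 38, R_n = min(1.2×38×20×450, 2.4×20×20×450) = 410.4 kN/bolt; interior L_c = 71 − 22 = 49, R_n = 432 kN/bolt. φR_n = 0.75 × (2×410.4 + 2×432) = 1263.6 kN.
Tension yield (gross): A_g = 232×20 = 4640 mm². φR_n = 0.90 × 350 × 4640 = 1461.6 kN.
Governing: min(442.0, 1263.6, 1461.6) = 442.0 kN → bolt shear.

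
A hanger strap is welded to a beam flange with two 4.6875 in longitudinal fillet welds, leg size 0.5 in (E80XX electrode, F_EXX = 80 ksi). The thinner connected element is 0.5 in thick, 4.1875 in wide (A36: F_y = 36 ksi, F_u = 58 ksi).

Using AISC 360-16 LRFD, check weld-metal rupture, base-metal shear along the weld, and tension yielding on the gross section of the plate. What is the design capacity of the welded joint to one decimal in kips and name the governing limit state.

67.8 kips (gross-section yield governs)

Weld metal: throat = 0.707×0.5 = 0.3535 in, L = 2×4.6875 = 9.375 in. φR_n = 0.75 × 0.6 × 80 × 0.3535 × 9.375 = 119.3 kips.
Base metal shear (0.5 in plate): yield φR_n = 1.0×0.6×36×0.5×9.375 = 101.3 kips; rupture φR_n = 0.75×0.6×58×0.5×9.375 = 122.3 kips; take 101.3 kips (yield).
Tension yield (gross): A_g = 4.1875×0.5 = 2.0938 in². φR_n = 0.90 × 36 × 2.0938 = 67.8 kips.
Governing: min(119.3, 101.3, 67.8) = 67.8 kips → gross-section yield.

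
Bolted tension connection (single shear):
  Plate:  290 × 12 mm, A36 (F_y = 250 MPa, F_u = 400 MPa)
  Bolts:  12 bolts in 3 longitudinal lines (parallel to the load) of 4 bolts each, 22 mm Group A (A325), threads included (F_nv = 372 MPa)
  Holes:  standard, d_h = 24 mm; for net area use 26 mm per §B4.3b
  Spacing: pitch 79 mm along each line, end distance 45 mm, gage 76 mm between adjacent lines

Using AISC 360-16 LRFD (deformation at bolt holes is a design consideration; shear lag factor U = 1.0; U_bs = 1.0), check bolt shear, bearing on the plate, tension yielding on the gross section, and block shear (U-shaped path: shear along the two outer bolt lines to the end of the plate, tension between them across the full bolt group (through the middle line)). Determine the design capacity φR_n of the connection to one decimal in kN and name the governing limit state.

783.0 kN (gross-section yield governs)

Bolt shear: A_b = π(22)²/4 = 380.13 mm². φR_n = 0.75 × 372 × 380.13 × 12 × 1 = 1272.7 kN.
Bearing (12 mm plate, F_u = 400 MPa): end bolts L_c = 45 − 24/2 = 33, R_n = min(1.2×33×12×400, 2.4×22×12×400) = 190.08 kN/bolt; interior L_c = 79 − 24 = 55, R_n = 253.44 kN/bolt. φR_n = 0.75 × (3×190.08 + 9×253.44) = 2138.4 kN.
Tension yield (gross): A_g = 290×12 = 3480 mm². φR_n = 0.90 × 250 × 3480 = 783.0 kN.
Block shear: shear path 2×[45+3×79] = 2×282 mm, A_gv = 6768, A_nv = 2×(282 − 3.5×26)×12 = 4584 mm²; tension across gage: (152 − 2×26)×12 = 1200 mm². R_n = min(0.6×400×4584, 0.6×250×6768) + 1.0×400×1200 = min(1100.2, 1015.2) + 480 = 1495.2 kN. φR_n = 0.75 × 1495.2 = 1121.4 kN.
Governing: min(1272.7, 2138.4, 783.0, 1121.4) = 783.0 kN → gross-section yield.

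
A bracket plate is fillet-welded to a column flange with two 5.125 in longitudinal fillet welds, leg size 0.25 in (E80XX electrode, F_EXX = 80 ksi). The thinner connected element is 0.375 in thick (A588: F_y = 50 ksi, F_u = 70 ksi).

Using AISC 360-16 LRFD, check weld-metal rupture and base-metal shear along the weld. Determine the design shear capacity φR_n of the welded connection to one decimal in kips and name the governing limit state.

Weld metal: throat = 0.707×0.25 = 0.17675 in, L = 2×5.125 = 10.25 in. φR_n = 0.75 × 0.6 × 80 × 0.17675 × 10.25 = 65.2 kips.
Base metal shear (0.375 in plate): yield φR_n = 1.0×0.6×50×0.375×10.25 = 115.3 kips; rupture φR_n = 0.75×0.6×70×0.375×10.25 = 121.1 kips; take 115.3 kips (yield).
Governing: min(65.2, 115.3) = 65.2 kips → weld metal.

65.2 kips (weld metal governs)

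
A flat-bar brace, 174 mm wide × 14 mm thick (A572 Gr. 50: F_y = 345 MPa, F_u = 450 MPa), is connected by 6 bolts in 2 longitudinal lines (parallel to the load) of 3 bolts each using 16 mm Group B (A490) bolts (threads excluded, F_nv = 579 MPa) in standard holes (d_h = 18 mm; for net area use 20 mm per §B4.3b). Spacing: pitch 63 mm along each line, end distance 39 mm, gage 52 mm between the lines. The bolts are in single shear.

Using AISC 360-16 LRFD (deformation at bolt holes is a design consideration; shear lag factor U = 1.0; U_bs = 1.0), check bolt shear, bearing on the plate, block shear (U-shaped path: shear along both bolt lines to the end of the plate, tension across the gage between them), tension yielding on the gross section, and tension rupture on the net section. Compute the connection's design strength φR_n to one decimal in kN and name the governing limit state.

Bolt shear: A_b = π(16)²/4 = 201.06 mm². φR_n = 0.75 × 579 × 201.06 × 6 × 1 = 523.9 kN.
Bearing (14 mm plate, F_u = 450 MPa): end bolts L_c = 39 − 18/2 = 30, R_n = min(1.2×30×14×450, 2.4×16×14×450) = 226.8 kN/bolt; interior L_c = 63 − 18 = 45, R_n = 241.92 kN/bolt. φR_n = 0.75 × (2×226.8 + 4×241.92) = 1066.0 kN.
Block shear: shear path 2×[39+2×63] = 2×165 mm, A_gv = 4620, A_nv = 2×(165 − 2.5×20)×14 = 3220 mm²; tension across gage: (52 − 1×20)×14 = 448 mm². R_n = min(0.6×450×3220, 0.6×345×4620) + 1.0×450×448 = min(869.4, 956.34) + 201.6 = 1071 kN. φR_n = 0.75 × 1071 = 803.3 kN.
Tension yield (gross): A_g = 174×14 = 2436 mm². φR_n = 0.90 × 345 × 2436 = 756.4 kN.
Tension rupture (net): A_n = (174 − 2×20)×14 = 1876 mm² (U = 1.0, A_e = A_n). φR_n = 0.75 × 450 × 1876 = 633.2 kN.
Governing: min(523.9, 1066.0, 803.3, 756.4, 633.2) = 523.9 kN → bolt shear.

523.9 kN (bolt shear governs)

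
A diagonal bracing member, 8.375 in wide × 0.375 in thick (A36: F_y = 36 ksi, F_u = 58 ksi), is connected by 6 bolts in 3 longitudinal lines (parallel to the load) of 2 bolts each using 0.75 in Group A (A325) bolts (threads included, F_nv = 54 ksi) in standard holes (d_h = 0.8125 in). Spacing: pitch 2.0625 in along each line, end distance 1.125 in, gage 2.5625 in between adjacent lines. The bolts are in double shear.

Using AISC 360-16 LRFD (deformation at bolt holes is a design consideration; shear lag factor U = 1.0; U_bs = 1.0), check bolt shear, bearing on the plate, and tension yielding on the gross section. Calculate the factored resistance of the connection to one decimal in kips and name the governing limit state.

101.8 kips (gross-section yield governs)

Bolt shear: A_b = π(0.75)²/4 = 0.44179 in². φR_n = 0.75 × 54 × 0.44179 × 6 × 2 = 214.7 kips.
Bearing (0.375 in plate, F_u = 58 ksi): end bolts L_c = 1.125 − 0.8125/2 = 0.71875, R_n = min(1.2×0.71875×0.375×58, 2.4×0.75×0.375×58) = 18.759 kips/bolt; interior L_c = 2.0625 − 0.8125 = 1.25, R_n = 32.625 kips/bolt. φR_n = 0.75 × (3×18.759 + 3×32.625) = 115.6 kips.
Tension yield (gross): A_g = 8.375×0.375 = 3.1406 in². φR_n = 0.90 × 36 × 3.1406 = 101.8 kips.
Governing: min(214.7, 115.6, 101.8) = 101.8 kips → gross-section yield.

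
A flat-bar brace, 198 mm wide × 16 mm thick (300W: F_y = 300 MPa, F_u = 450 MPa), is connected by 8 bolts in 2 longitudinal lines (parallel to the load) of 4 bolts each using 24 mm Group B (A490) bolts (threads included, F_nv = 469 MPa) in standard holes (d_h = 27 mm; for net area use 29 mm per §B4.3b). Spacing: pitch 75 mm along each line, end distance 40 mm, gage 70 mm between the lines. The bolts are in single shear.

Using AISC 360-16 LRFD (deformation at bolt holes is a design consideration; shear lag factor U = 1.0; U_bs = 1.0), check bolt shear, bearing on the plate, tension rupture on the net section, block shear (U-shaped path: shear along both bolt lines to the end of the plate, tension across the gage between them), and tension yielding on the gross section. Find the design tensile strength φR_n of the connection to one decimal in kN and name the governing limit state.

756.0 kN (net-section rupture governs)

Bolt shear: A_b = π(24)²/4 = 452.39 mm². φR_n = 0.75 × 469 × 452.39 × 8 × 1 = 1273.0 kN.
Bearing (16 mm plate, F_u = 450 MPa): end bolts L_c = 40 − 27/2 = 26.5, R_n = min(1.2×26.5×16×450, 2.4×24×16×450) = 228.96 kN/bolt; interior L_c = 75 − 27 = 48, R_n = 414.72 kN/bolt. φR_n = 0.75 × (2×228.96 + 6×414.72) = 2209.7 kN.
Tension rupture (net): A_n = (198 − 2×29)×16 = 2240 mm² (U = 1.0, A_e = A_n). φR_n = 0.75 × 450 × 2240 = 756.0 kN.
Block shear: shear path 2×[40+3×75] = 2×265 mm, A_gv = 8480, A_nv = 2×(265 − 3.5×29)×16 = 5232 mm²; tension across gage: (70 − 1×29)×16 = 656 mm². R_n = min(0.6×450×5232, 0.6×300×8480) + 1.0×450×656 = min(1412.6, 1526.4) + 295.2 = 1707.8 kN. φR_n = 0.75 × 1707.8 = 1280.9 kN.
Tension yield (gross): A_g = 198×16 = 3168 mm². φR_n = 0.90 × 300 × 3168 = 855.4 kN.
Governing: min(1273.0, 2209.7, 756.0, 1280.9, 855.4) = 756.0 kN → net-section rupture.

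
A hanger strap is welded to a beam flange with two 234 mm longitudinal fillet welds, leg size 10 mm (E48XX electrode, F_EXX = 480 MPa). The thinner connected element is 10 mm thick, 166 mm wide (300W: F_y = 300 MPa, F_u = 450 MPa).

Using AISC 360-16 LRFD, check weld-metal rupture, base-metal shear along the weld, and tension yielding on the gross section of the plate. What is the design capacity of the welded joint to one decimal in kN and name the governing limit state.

Weld metal: throat = 0.707×10 = 7.07 mm, L = 2×234 = 468 mm. φR_n = 0.75 × 0.6 × 480 × 7.07 × 468 = 714.7 kN.
Base metal shear (10 mm plate): yield φR_n = 1.0×0.6×300×10×468 = 842.4 kN; rupture φR_n = 0.75×0.6×450×10×468 = 947.7 kN; take 842.4 kN (yield).
Tension yield (gross): A_g = 166×10 = 1660 mm². φR_n = 0.90 × 300 × 1660 = 448.2 kN.
Governing: min(714.7, 842.4, 448.2) = 448.2 kN → gross-section yield.

448.2 kN (gross-section yield governs)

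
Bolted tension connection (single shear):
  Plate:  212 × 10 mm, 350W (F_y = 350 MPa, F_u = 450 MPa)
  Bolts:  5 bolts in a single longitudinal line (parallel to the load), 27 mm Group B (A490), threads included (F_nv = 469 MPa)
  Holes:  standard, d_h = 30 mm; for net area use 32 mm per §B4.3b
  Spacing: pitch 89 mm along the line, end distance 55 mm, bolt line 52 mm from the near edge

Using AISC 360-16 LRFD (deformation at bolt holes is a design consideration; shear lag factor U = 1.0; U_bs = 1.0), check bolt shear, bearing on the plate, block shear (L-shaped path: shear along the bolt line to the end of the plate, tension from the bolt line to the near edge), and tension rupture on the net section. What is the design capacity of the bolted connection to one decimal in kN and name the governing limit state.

607.5 kN (net-section rupture governs)

Bolt shear: A_b = π(27)²/4 = 572.56 mm². φR_n = 0.75 × 469 × 572.56 × 5 × 1 = 1007.0 kN.
Bearing (10 mm plate, F_u = 450 MPa): end bolts L_c = 55 − 30/2 = 40, R_n = min(1.2×40×10×450, 2.4×27×10×450) = 216 kN/bolt; interior L_c = 89 − 30 = 59, R_n = 291.6 kN/bolt. φR_n = 0.75 × (1×216 + 4×291.6) = 1036.8 kN.
Block shear: shear path 1×[55+4×89] = 1×411 mm, A_gv = 4110, A_nv = 1×(411 − 4.5×32)×10 = 2670 mm²; tension to near edge: (52 − 0.5×32)×10 = 360 mm². R_n = min(0.6×450×2670, 0.6×350×4110) + 1.0×450×360 = min(720.9, 863.1) + 162 = 882.9 kN. φR_n = 0.75 × 882.9 = 662.2 kN.
Tension rupture (net): A_n = (212 − 1×32)×10 = 1800 mm² (U = 1.0, A_e = A_n). φR_n = 0.75 × 450 × 1800 = 607.5 kN.
Governing: min(1007.0, 1036.8, 662.2, 607.5) = 607.5 kN → net-section rupture.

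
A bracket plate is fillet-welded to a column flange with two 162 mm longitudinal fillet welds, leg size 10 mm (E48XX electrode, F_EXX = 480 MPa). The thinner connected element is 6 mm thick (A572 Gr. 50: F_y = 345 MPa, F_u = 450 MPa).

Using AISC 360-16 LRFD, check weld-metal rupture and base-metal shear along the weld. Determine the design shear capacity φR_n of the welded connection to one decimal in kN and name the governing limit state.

393.7 kN (base-metal shear governs)

Weld metal: throat = 0.707×10 = 7.07 mm, L = 2×162 = 324 mm. φR_n = 0.75 × 0.6 × 480 × 7.07 × 324 = 494.8 kN.
Base metal shear (6 mm plate): yield φR_n = 1.0×0.6×345×6×324 = 402.4 kN; rupture φR_n = 0.75×0.6×450×6×324 = 393.7 kN; take 393.7 kN (rupture).
Governing: min(494.8, 393.7) = 393.7 kN → base-metal shear.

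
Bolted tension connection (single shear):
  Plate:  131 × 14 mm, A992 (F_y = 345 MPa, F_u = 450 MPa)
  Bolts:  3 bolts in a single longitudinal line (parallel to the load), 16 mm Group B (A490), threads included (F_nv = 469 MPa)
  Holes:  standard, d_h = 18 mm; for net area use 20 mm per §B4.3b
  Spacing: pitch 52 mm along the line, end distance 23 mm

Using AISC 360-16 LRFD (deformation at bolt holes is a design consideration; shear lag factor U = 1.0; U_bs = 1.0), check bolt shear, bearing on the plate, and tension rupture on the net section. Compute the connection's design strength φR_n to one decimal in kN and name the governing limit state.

Bolt shear: A_b = π(16)²/4 = 201.06 mm². φR_n = 0.75 × 469 × 201.06 × 3 × 1 = 212.2 kN.
Bearing (14 mm plate, F_u = 450 MPa): end bolts L_c = 23 − 18/2 = 14, R_n = min(1.2×14×14×450, 2.4×16×14×450) = 105.84 kN/bolt; interior L_c = 52 − 18 = 34, R_n = 241.92 kN/bolt. φR_n = 0.75 × (1×105.84 + 2×241.92) = 442.3 kN.
Tension rupture (net): A_n = (131 − 1×20)×14 = 1554 mm² (U = 1.0, A_e = A_n). φR_n = 0.75 × 450 × 1554 = 524.5 kN.
Governing: min(212.2, 442.3, 524.5) = 212.2 kN → bolt shear.

212.2 kN (bolt shear governs)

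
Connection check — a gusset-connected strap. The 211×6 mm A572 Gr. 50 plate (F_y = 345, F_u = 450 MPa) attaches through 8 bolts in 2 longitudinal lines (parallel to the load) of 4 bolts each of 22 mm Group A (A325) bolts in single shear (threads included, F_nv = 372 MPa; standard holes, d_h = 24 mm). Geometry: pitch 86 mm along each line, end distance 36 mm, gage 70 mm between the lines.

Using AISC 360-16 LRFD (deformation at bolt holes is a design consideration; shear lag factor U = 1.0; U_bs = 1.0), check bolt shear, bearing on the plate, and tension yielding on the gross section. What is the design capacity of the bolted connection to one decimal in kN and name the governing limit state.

Bolt shear: A_b = π(22)²/4 = 380.13 mm². φR_n = 0.75 × 372 × 380.13 × 8 × 1 = 848.5 kN.
Bearing (6 mm plate, F_u = 450 MPa): end bolts L_c = 36 − 24/2 = 24, R_n = min(1.2×24×6×450, 2.4×22×6×450) = 77.76 kN/bolt; interior L_c = 86 − 24 = 62, R_n = 142.56 kN/bolt. φR_n = 0.75 × (2×77.76 + 6×142.56) = 758.2 kN.
Tension yield (gross): A_g = 211×6 = 1266 mm². φR_n = 0.90 × 345 × 1266 = 393.1 kN.
Governing: min(848.5, 758.2, 393.1) = 393.1 kN → gross-section yield.

393.1 kN (gross-section yield governs)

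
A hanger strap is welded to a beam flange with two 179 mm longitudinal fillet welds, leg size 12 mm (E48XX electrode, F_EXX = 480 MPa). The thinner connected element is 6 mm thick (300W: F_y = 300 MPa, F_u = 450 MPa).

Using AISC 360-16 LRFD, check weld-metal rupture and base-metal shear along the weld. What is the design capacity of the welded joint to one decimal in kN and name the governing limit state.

386.6 kN (base-metal shear governs)

Weld metal: throat = 0.707×12 = 8.484 mm, L = 2×179 = 358 mm. φR_n = 0.75 × 0.6 × 480 × 8.484 × 358 = 656.1 kN.
Base metal shear (6 mm plate): yield φR_n = 1.0×0.6×300×6×358 = 386.6 kN; rupture φR_n = 0.75×0.6×450×6×358 = 435.0 kN; take 386.6 kN (yield).
Governing: min(656.1, 386.6) = 386.6 kN → base-metal shear.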